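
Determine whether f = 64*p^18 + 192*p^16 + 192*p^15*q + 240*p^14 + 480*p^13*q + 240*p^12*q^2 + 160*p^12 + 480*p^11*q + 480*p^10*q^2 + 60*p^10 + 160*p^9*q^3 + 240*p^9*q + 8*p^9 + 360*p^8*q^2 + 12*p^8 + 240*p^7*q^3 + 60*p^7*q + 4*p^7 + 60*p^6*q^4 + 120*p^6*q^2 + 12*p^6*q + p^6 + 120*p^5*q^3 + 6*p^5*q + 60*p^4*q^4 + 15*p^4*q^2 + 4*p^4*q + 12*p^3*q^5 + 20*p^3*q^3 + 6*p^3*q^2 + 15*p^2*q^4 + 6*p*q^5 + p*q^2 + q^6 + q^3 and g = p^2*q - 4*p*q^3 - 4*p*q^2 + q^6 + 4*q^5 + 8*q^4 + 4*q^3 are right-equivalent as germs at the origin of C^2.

Yes.

The Hessian of f at 0 is [[0, 0], [0, 0]] with rank 0, so corank 2. A Groebner basis of the Jacobian ideal J(f) in C{p,q} is {p^4 + p*q/2 + q^2/2, p^2*q - q^2/3, p*q^2, q^3}; counting standard monomials gives mu = 7. Corank 2; j^3 = q^2*(p + q) has shape L^2 M (L != M), so D-series; mu = 7 gives D_7. The Hessian of g at 0 is [[0, 0], [0, 0]] with rank 0, so corank 2. A Groebner basis of the Jacobian ideal J(g) in C{p,q} is {p^3 + 4*p^2 - 20*p*q^2 - 16*q^2, p^2*q + 2*p^2/3 - 16*p*q^2/3 + 2*p*q/3 - 4*q^2, -p*q/2 + q^3 + q^2}; counting standard monomials gives mu = 7. Corank 2; j^3 = q*(p - 2*q)^2 has shape L^2 M (L != M), so D-series; mu = 7 gives D_7. Both have type D_7, hence right-equivalent.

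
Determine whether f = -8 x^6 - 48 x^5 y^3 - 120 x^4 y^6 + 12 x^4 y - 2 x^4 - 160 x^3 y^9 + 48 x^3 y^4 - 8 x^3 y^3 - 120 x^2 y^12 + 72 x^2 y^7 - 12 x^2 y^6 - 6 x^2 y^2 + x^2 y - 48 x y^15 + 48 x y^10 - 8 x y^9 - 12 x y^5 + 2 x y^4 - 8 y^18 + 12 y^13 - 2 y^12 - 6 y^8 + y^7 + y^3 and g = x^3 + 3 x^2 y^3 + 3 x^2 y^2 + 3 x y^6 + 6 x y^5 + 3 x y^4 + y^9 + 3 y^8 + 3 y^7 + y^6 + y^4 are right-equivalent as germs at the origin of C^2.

No.

The Hessian of f at 0 has rank 0. Corank 2; j^3 = y*(x^2 + y^2) splits into three distinct lines over C (the quadratic factor has nonzero discriminant), so D_4. The Hessian of g at 0 has rank 0. Corank 2; j^3 = x^3 is a perfect cube, so E-series; the 4-jet and mu = 6 give E_6. f is D_4 but g is E_6, hence not right-equivalent.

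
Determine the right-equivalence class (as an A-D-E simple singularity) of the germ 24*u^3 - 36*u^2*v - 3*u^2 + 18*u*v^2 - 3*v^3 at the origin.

The Hessian of f at 0 is [[-6, 0], [0, 0]] with rank 1, so corank 1. A Groebner basis of the Jacobian ideal J(f) in C{u,v} is {v^2, u}; counting standard monomials gives mu = 2. Corank 1: A-series; mu = 2 gives A_2.

A2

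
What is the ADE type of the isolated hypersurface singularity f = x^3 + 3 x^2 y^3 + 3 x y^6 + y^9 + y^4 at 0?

E6

The Hessian of f at 0 is [[0, 0], [0, 0]] with rank 0, so corank 2. A Groebner basis of the Jacobian ideal J(f) in C{x,y} is {y^3, x^2}; counting standard monomials gives mu = 6. Corank 2; j^3 = x^3 is a perfect cube, so E-series; the 4-jet and mu = 6 give E_6.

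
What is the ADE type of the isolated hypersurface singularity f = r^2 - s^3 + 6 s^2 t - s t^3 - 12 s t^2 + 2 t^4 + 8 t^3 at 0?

E_{7}

The Hessian of f at 0 has rank 1. Corank 2; j^3 = -(s - 2*t)^3 is a perfect cube, so E-series; the 4-jet and mu = 7 give E_7.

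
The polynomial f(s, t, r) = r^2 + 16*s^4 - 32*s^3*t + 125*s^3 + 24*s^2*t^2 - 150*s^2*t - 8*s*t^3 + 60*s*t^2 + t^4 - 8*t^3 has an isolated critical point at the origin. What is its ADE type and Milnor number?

Type E6, Milnor number mu = 6.

The Hessian of f at 0 has rank 1. Corank 2; j^3 = (5*s - 2*t)^3 is a perfect cube, so E-series; the 4-jet and mu = 6 give E_6.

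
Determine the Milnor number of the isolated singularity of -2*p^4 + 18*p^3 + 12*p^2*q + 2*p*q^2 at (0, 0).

5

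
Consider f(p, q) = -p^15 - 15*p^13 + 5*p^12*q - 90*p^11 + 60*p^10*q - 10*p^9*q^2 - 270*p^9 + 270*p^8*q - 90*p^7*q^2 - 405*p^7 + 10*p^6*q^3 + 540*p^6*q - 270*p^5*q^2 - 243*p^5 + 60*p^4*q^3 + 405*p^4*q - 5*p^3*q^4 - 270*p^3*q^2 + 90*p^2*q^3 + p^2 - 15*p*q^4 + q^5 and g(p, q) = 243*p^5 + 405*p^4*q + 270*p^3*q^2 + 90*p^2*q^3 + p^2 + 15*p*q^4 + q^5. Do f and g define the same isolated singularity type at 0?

Yes.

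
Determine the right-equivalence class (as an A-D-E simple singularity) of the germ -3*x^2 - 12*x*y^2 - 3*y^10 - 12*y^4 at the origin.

A9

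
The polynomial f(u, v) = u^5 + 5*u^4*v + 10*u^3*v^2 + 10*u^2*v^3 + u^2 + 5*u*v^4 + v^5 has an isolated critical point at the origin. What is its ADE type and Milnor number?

Type A_{4}, Milnor number mu = 4.

The Hessian of f at 0 is [[2, 0], [0, 0]] with rank 1, so corank 1. A Groebner basis of the Jacobian ideal J(f) in C{u,v} is {v^4, u}; counting standard monomials gives mu = 4. Corank 1: A-series; mu = 4 gives A_4.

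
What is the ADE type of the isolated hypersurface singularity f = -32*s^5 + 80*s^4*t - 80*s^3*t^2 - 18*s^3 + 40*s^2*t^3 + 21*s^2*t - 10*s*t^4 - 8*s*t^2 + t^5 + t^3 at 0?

D_6

The Hessian of f at 0 is [[0, 0], [0, 0]] with rank 0, so corank 2. A Groebner basis of the Jacobian ideal J(f) in C{s,t} is {243*s*t/10 + t^4 - 81*t^2/10, s*t^2 - t^3/3, s^2 - 5*s*t/6 + t^2/6}; counting standard monomials gives mu = 6. Corank 2; j^3 = -(2*s - t)*(3*s - t)^2 has shape L^2 M (L != M), so D-series; mu = 6 gives D_6.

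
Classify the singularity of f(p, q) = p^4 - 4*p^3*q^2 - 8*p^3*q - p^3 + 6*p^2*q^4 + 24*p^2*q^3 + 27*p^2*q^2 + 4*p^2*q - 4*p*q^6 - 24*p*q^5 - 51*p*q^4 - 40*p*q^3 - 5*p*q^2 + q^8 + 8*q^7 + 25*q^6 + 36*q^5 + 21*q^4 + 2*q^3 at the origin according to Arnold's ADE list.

D_{5}

The Hessian of f at 0 is [[0, 0], [0, 0]] with rank 0, so corank 2. A Groebner basis of the Jacobian ideal J(f) in C{p,q} is {p*q^2 + p*q/3 - q^2/3, p*q/3 + q^3 - q^2/3, p^2 - 10*p*q/3 + 7*q^2/3}; counting standard monomials gives mu = 5. Corank 2; j^3 = -(p - 2*q)*(p - q)^2 has shape L^2 M (L != M), so D-series; mu = 5 gives D_5.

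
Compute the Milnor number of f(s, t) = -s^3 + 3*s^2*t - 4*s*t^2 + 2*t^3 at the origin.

4

The Hessian of f at 0 has rank 0. Corank 2; j^3 = -(s - t)*(s^2 - 2*s*t + 2*t^2) splits into three distinct lines over C (the quadratic factor has nonzero discriminant), so D_4.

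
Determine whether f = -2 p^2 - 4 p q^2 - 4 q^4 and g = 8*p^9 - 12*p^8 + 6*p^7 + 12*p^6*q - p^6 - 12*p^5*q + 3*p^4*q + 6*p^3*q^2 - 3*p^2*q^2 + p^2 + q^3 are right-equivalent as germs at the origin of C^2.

The Hessian of f at 0 is [[-4, 0], [0, 0]] with rank 1, so corank 1. A Groebner basis of the Jacobian ideal J(f) in C{p,q} is {p^2, p*q, p + q^2}; counting standard monomials gives mu = 3. Corank 1: A-series; mu = 3 gives A_3. The Hessian of g at 0 is [[2, 0], [0, 0]] with rank 1, so corank 1. A Groebner basis of the Jacobian ideal J(g) in C{p,q} is {q^2, p}; counting standard monomials gives mu = 2. Corank 1: A-series; mu = 2 gives A_2. f is A_3 but g is A_2, hence not right-equivalent.

No.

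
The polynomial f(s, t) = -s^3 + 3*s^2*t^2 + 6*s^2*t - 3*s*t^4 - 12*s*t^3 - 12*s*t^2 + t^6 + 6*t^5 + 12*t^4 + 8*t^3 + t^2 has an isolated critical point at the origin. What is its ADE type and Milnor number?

The Hessian of f at 0 has rank 1. Corank 1: A-series; mu = 2 gives A_2.

Type A_{2}, Milnor number mu = 2.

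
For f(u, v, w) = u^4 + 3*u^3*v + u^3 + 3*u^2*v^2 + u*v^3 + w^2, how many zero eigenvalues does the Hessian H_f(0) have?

2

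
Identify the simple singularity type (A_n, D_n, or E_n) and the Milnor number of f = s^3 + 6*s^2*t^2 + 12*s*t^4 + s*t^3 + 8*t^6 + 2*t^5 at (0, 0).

Type E_7, Milnor number mu = 7.

The Hessian of f at 0 is [[0, 0], [0, 0]] with rank 0, so corank 2. A Groebner basis of the Jacobian ideal J(f) in C{s,t} is {-s^2/4 + t^4 - t^3/12, s^3, s^2*t + s^2/12 + t^3/36, s^2/2 + s*t^2 + t^3/6}; counting standard monomials gives mu = 7. Corank 2; j^3 = s^3 is a perfect cube, so E-series; the 4-jet and mu = 7 give E_7.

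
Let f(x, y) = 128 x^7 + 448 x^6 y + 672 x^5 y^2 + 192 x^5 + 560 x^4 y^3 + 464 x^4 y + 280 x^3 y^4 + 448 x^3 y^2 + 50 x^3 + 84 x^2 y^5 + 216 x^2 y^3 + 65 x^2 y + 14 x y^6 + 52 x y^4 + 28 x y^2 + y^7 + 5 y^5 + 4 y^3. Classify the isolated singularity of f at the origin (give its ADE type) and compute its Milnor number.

Type D_6, Milnor number mu = 6.

The Hessian of f at 0 has rank 0. Corank 2; j^3 = (2*x + y)*(5*x + 2*y)^2 has shape L^2 M (L != M), so D-series; mu = 6 gives D_6.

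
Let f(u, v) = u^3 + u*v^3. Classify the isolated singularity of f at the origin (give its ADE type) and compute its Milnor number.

Type E_7, Milnor number mu = 7.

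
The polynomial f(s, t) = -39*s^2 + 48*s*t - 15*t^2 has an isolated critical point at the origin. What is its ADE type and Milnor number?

The Hessian of f at 0 is [[-78, 48], [48, -30]] with rank 2, so corank 0. A Groebner basis of the Jacobian ideal J(f) in C{s,t} is {s, t}; counting standard monomials gives mu = 1. Corank 0: nondegenerate Morse point, so A_1.

Type A_{1}, Milnor number mu = 1.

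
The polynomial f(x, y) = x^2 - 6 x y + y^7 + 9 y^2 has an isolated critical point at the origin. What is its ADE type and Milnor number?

The Hessian of f at 0 has rank 1. Corank 1: A-series; mu = 6 gives A_6.

Type A6, Milnor number mu = 6.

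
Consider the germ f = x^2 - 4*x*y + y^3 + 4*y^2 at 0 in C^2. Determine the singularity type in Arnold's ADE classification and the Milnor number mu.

The Hessian of f at 0 has rank 1. Corank 1: A-series; mu = 2 gives A_2.

Type A_2, Milnor number mu = 2.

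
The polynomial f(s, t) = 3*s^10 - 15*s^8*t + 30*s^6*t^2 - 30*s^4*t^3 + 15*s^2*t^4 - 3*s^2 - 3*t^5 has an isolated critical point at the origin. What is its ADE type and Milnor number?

The Hessian of f at 0 has rank 1. Corank 1: A-series; mu = 4 gives A_4.

Type A_{4}, Milnor number mu = 4.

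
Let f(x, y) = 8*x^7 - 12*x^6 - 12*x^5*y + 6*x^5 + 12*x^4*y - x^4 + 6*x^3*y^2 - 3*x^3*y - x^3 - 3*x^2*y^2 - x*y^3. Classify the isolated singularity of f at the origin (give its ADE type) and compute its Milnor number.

Type E7, Milnor number mu = 7.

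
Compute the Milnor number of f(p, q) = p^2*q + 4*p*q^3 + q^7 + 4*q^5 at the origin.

8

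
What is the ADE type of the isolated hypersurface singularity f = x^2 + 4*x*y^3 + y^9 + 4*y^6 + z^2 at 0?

A8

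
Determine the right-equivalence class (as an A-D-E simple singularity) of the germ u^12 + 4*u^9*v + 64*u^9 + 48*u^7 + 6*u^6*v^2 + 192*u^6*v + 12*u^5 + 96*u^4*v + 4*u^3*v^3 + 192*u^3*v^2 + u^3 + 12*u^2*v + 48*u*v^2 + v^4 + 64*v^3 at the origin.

The Hessian of f at 0 is [[0, 0], [0, 0]] with rank 0, so corank 2. A Groebner basis of the Jacobian ideal J(f) in C{u,v} is {v^3, u^2 + 8*u*v + 16*v^2}; counting standard monomials gives mu = 6. Corank 2; j^3 = (u + 4*v)^3 is a perfect cube, so E-series; the 4-jet and mu = 6 give E_6.

E6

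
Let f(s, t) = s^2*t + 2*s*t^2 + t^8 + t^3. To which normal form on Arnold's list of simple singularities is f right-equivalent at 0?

D_9

The Hessian of f at 0 is [[0, 0], [0, 0]] with rank 0, so corank 2. A Groebner basis of the Jacobian ideal J(f) in C{s,t} is {s^2/8 + t^7 - t^2/8, s^3 + t^3, s*t + t^2}; counting standard monomials gives mu = 9. Corank 2; j^3 = t*(s + t)^2 has shape L^2 M (L != M), so D-series; mu = 9 gives D_9.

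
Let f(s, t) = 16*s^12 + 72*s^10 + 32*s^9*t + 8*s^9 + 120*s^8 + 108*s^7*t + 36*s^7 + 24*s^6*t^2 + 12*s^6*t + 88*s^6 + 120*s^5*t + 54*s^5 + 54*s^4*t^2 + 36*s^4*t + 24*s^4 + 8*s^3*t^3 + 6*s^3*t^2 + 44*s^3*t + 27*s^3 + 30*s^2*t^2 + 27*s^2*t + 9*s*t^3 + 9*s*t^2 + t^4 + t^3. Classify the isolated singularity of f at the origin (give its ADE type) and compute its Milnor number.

The Hessian of f at 0 is [[0, 0], [0, 0]] with rank 0, so corank 2. A Groebner basis of the Jacobian ideal J(f) in C{s,t} is {19683*s^2/4 + 6561*s*t/2 + t^4 + 27*t^3/4 + 2187*t^2/4, s^3 + 135*s^2/4 + 45*s*t/2 + t^3/12 + 15*t^2/4, s^2*t - 243*s^2/4 - 81*s*t/2 - 7*t^3/36 - 27*t^2/4, 81*s^2 + s*t^2 + 54*s*t + 4*t^3/9 + 9*t^2}; counting standard monomials gives mu = 7. Corank 2; j^3 = (3*s + t)^3 is a perfect cube, so E-series; the 4-jet and mu = 7 give E_7.

Type E_7, Milnor number mu = 7.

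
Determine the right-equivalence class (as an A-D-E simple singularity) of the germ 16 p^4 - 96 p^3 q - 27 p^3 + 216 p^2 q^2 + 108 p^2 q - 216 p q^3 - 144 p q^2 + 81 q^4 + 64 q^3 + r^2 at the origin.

The Hessian of f at 0 has rank 1. Corank 2; j^3 = -(3*p - 4*q)^3 is a perfect cube, so E-series; the 4-jet and mu = 6 give E_6.

E_6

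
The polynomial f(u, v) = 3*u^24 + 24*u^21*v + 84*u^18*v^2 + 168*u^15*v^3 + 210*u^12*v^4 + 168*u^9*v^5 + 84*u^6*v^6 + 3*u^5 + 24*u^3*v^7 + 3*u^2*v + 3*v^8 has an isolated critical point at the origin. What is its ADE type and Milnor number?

Type D9, Milnor number mu = 9.

The Hessian of f at 0 has rank 0. Corank 2; j^3 = 3*u^2*v has shape L^2 M (L != M), so D-series; mu = 9 gives D_9.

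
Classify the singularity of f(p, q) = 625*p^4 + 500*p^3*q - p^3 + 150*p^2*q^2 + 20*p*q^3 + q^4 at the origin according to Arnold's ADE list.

E6

The Hessian of f at 0 has rank 0. Corank 2; j^3 = -p^3 is a perfect cube, so E-series; the 4-jet and mu = 6 give E_6.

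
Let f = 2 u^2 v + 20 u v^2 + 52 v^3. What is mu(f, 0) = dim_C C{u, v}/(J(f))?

4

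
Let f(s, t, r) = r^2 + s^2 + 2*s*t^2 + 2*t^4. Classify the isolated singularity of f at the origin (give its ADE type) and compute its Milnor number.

The Hessian of f at 0 is [[2, 0, 0], [0, 0, 0], [0, 0, 2]] with rank 2, so corank 1. A Groebner basis of the Jacobian ideal J(f) in C{s,t,r} is {s^2, s*t, s + t^2, r}; counting standard monomials gives mu = 3. Corank 1: A-series; mu = 3 gives A_3.

Type A_{3}, Milnor number mu = 3.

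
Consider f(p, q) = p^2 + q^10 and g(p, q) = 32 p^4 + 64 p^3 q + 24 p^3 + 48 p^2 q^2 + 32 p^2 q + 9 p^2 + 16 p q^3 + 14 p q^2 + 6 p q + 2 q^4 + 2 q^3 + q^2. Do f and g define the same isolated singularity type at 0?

The Hessian of f at 0 has rank 1. Corank 1: A-series; mu = 9 gives A_9. The Hessian of g at 0 has rank 1. Corank 1: A-series; mu = 3 gives A_3. f is A_9 but g is A_3, hence not right-equivalent.

No.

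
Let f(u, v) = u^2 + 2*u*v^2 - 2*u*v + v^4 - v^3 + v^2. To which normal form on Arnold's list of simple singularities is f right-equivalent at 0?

A_2

The Hessian of f at 0 has rank 1. Corank 1: A-series; mu = 2 gives A_2.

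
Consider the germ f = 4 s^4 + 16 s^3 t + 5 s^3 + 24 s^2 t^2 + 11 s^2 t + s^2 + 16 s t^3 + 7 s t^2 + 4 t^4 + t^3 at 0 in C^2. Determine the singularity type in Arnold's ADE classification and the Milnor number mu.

Type A_{2}, Milnor number mu = 2.

The Hessian of f at 0 has rank 1. Corank 1: A-series; mu = 2 gives A_2.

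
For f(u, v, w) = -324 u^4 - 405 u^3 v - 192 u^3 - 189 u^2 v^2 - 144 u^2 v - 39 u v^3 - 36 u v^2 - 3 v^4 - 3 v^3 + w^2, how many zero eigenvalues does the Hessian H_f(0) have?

2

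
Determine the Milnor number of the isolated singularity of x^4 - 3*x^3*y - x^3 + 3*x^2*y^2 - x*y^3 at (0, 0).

The Hessian of f at 0 is [[0, 0], [0, 0]] with rank 0, so corank 2. A Groebner basis of the Jacobian ideal J(f) in C{x,y} is {3*x^2 + y^4 + y^3, x^3, x^2*y - x^2 - y^3/3, -2*x^2 + x*y^2 - 2*y^3/3}; counting standard monomials gives mu = 7. Corank 2; j^3 = -x^3 is a perfect cube, so E-series; the 4-jet and mu = 7 give E_7.

7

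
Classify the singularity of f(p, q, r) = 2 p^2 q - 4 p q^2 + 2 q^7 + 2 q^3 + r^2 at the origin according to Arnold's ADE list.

D_8

The Hessian of f at 0 has rank 1. Corank 2; j^3 = 2*q*(p - q)^2 has shape L^2 M (L != M), so D-series; mu = 8 gives D_8.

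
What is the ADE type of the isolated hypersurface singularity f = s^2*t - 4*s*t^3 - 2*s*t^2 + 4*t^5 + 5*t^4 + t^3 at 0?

D_{5}

The Hessian of f at 0 has rank 0. Corank 2; j^3 = t*(s - t)^2 has shape L^2 M (L != M), so D-series; mu = 5 gives D_5.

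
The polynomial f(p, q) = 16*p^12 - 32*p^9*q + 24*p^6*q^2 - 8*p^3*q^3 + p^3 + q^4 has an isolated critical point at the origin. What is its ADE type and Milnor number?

The Hessian of f at 0 is [[0, 0], [0, 0]] with rank 0, so corank 2. A Groebner basis of the Jacobian ideal J(f) in C{p,q} is {q^3, p^2}; counting standard monomials gives mu = 6. Corank 2; j^3 = p^3 is a perfect cube, so E-series; the 4-jet and mu = 6 give E_6.

Type E6, Milnor number mu = 6.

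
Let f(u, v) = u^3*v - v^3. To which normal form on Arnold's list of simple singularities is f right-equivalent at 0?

E_{7}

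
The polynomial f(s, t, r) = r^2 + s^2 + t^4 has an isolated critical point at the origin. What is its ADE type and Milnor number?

The Hessian of f at 0 has rank 2. Corank 1: A-series; mu = 3 gives A_3.

Type A3, Milnor number mu = 3.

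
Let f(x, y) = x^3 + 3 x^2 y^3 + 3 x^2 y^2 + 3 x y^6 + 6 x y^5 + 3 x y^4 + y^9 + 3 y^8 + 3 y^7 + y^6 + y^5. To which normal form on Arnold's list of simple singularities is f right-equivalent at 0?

The Hessian of f at 0 is [[0, 0], [0, 0]] with rank 0, so corank 2. A Groebner basis of the Jacobian ideal J(f) in C{x,y} is {x^2/2 + x*y^3 + x*y^2, y^4, x^3, x^2*y - x^2 - 2*x*y^2}; counting standard monomials gives mu = 8. Corank 2; j^3 = x^3 is a perfect cube, so E-series; the 5-jet and mu = 8 give E_8.

E8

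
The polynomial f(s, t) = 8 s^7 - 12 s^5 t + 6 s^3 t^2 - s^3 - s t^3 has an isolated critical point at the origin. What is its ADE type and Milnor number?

The Hessian of f at 0 is [[0, 0], [0, 0]] with rank 0, so corank 2. A Groebner basis of the Jacobian ideal J(f) in C{s,t} is {s^3, s*t^2, 3*s^2 + t^3}; counting standard monomials gives mu = 7. Corank 2; j^3 = -s^3 is a perfect cube, so E-series; the 4-jet and mu = 7 give E_7.

Type E_7, Milnor number mu = 7.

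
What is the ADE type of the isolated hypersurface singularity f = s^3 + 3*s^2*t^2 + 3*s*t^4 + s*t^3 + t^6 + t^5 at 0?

E7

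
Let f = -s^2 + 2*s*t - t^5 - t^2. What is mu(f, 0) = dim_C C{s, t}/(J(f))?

The Hessian of f at 0 has rank 1. Corank 1: A-series; mu = 4 gives A_4.

4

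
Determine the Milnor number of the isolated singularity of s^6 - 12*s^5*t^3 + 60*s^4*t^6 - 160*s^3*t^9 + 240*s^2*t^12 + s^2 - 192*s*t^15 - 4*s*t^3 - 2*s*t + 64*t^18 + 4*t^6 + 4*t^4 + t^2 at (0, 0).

5

The Hessian of f at 0 has rank 1. Corank 1: A-series; mu = 5 gives A_5.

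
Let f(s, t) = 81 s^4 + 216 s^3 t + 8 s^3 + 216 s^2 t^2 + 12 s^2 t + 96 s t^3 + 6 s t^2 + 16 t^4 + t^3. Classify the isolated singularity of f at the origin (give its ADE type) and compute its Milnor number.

Type E6, Milnor number mu = 6.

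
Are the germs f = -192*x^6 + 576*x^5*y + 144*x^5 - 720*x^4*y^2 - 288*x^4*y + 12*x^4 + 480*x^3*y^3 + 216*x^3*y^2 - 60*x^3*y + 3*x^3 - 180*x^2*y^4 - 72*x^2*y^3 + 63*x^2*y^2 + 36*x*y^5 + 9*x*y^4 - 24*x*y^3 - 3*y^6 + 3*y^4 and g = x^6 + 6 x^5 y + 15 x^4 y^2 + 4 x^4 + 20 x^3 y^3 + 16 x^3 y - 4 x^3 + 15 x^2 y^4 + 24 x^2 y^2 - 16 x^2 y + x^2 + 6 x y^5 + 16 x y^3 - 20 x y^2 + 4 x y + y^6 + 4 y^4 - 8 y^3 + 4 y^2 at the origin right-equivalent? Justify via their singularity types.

No.

The Hessian of f at 0 has rank 0. Corank 2; j^3 = 3*x^3 is a perfect cube, so E-series; the 4-jet and mu = 6 give E_6. The Hessian of g at 0 has rank 1. Corank 1: A-series; mu = 5 gives A_5. f is E_6 but g is A_5, hence not right-equivalent.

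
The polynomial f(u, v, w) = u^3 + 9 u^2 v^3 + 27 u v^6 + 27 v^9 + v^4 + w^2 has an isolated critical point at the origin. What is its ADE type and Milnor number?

Type E6, Milnor number mu = 6.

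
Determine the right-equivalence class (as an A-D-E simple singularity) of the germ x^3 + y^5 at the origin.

The Hessian of f at 0 has rank 0. Corank 2; j^3 = x^3 is a perfect cube, so E-series; the 5-jet and mu = 8 give E_8.

E_8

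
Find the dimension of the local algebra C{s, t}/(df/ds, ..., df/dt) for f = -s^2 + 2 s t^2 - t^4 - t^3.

The Hessian of f at 0 has rank 1. Corank 1: A-series; mu = 2 gives A_2.

2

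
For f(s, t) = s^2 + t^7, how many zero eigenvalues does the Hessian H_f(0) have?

Hessian at 0 has rank 1.

1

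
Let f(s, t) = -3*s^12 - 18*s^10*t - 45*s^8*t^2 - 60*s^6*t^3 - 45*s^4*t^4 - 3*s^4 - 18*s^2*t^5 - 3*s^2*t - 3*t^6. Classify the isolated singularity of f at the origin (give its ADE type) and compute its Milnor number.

The Hessian of f at 0 has rank 0. Corank 2; j^3 = -3*s^2*t has shape L^2 M (L != M), so D-series; mu = 7 gives D_7.

Type D7, Milnor number mu = 7.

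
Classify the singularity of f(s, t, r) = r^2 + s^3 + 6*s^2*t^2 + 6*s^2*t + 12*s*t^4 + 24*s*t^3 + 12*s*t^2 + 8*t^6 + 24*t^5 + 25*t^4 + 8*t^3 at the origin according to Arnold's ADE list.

E_{6}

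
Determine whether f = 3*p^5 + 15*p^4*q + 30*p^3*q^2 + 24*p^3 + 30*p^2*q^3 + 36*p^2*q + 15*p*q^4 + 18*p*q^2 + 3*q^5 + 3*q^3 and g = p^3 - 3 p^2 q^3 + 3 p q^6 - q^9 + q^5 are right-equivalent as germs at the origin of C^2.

Yes.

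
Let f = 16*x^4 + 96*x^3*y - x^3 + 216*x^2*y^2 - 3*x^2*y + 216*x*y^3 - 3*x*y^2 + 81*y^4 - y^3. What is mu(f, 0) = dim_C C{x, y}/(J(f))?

The Hessian of f at 0 has rank 0. Corank 2; j^3 = -(x + y)^3 is a perfect cube, so E-series; the 4-jet and mu = 6 give E_6.

6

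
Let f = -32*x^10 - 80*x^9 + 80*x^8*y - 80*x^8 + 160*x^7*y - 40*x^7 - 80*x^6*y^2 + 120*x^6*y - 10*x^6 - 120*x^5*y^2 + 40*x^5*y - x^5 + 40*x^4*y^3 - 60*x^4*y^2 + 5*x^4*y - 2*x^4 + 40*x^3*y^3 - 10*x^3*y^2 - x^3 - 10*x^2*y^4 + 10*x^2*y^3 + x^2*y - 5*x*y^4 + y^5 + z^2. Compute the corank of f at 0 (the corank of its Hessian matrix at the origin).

2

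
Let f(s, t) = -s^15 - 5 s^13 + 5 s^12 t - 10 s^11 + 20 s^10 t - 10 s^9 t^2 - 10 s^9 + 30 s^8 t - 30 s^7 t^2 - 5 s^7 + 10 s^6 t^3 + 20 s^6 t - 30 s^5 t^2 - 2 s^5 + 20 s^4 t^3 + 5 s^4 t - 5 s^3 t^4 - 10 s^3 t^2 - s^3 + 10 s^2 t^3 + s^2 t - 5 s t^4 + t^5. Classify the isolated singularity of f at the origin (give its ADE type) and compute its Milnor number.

The Hessian of f at 0 has rank 0. Corank 2; j^3 = -s^2*(s - t) has shape L^2 M (L != M), so D-series; mu = 6 gives D_6.

Type D6, Milnor number mu = 6.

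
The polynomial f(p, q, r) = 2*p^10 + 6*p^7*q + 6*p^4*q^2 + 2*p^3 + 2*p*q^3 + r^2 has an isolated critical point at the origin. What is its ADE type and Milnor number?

Type E_{7}, Milnor number mu = 7.

The Hessian of f at 0 has rank 1. Corank 2; j^3 = 2*p^3 is a perfect cube, so E-series; the 4-jet and mu = 7 give E_7.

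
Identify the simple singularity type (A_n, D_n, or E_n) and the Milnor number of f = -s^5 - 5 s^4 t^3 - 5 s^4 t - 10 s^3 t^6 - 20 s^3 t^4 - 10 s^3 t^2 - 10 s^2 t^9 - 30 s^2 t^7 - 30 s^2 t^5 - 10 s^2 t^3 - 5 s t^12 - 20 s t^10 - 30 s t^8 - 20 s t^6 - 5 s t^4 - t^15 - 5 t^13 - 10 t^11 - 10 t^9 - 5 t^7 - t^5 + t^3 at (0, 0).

The Hessian of f at 0 is [[0, 0], [0, 0]] with rank 0, so corank 2. A Groebner basis of the Jacobian ideal J(f) in C{s,t} is {s^4 + 4*s^3*t, t^2}; counting standard monomials gives mu = 8. Corank 2; j^3 = t^3 is a perfect cube, so E-series; the 5-jet and mu = 8 give E_8.

Type E8, Milnor number mu = 8.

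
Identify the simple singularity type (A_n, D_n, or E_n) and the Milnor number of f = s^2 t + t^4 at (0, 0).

The Hessian of f at 0 is [[0, 0], [0, 0]] with rank 0, so corank 2. A Groebner basis of the Jacobian ideal J(f) in C{s,t} is {s^3, s^2/4 + t^3, s*t}; counting standard monomials gives mu = 5. Corank 2; j^3 = s^2*t has shape L^2 M (L != M), so D-series; mu = 5 gives D_5.

Type D_5, Milnor number mu = 5.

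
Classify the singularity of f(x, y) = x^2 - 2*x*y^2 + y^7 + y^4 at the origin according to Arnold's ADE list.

A_{6}

The Hessian of f at 0 has rank 1. Corank 1: A-series; mu = 6 gives A_6.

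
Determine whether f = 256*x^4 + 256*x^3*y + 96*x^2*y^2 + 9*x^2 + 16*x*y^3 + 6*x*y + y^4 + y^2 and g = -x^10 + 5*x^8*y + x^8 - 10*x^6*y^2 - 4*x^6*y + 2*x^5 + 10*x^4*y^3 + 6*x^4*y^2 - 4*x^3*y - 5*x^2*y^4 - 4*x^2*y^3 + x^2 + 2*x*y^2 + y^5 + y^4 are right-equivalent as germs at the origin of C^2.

No.

The Hessian of f at 0 has rank 1. Corank 1: A-series; mu = 3 gives A_3. The Hessian of g at 0 has rank 1. Corank 1: A-series; mu = 4 gives A_4. f is A_3 but g is A_4, hence not right-equivalent.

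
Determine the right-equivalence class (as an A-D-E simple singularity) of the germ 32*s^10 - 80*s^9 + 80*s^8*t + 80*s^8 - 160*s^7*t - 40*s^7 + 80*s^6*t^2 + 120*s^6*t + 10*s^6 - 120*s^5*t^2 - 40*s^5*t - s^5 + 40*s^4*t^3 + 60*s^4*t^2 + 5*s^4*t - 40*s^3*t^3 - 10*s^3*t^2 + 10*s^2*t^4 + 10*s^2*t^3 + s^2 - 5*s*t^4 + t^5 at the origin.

The Hessian of f at 0 has rank 1. Corank 1: A-series; mu = 4 gives A_4.

A_4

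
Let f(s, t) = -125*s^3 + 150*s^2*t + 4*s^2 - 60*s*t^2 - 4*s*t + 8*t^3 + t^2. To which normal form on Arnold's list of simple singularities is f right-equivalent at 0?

The Hessian of f at 0 is [[8, -4], [-4, 2]] with rank 1, so corank 1. A Groebner basis of the Jacobian ideal J(f) in C{s,t} is {t^2, s - t/2}; counting standard monomials gives mu = 2. Corank 1: A-series; mu = 2 gives A_2.

A2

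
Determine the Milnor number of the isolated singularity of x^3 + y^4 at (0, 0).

The Hessian of f at 0 is [[0, 0], [0, 0]] with rank 0, so corank 2. A Groebner basis of the Jacobian ideal J(f) in C{x,y} is {y^3, x^2}; counting standard monomials gives mu = 6. Corank 2; j^3 = x^3 is a perfect cube, so E-series; the 4-jet and mu = 6 give E_6.

6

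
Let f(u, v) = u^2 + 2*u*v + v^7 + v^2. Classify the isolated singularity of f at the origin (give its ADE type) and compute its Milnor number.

The Hessian of f at 0 is [[2, 2], [2, 2]] with rank 1, so corank 1. A Groebner basis of the Jacobian ideal J(f) in C{u,v} is {v^6, u + v}; counting standard monomials gives mu = 6. Corank 1: A-series; mu = 6 gives A_6.

Type A_{6}, Milnor number mu = 6.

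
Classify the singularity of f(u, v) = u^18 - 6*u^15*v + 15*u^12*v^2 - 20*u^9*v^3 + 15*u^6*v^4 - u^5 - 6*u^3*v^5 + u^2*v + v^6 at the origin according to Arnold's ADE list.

The Hessian of f at 0 has rank 0. Corank 2; j^3 = u^2*v has shape L^2 M (L != M), so D-series; mu = 7 gives D_7.

D_{7}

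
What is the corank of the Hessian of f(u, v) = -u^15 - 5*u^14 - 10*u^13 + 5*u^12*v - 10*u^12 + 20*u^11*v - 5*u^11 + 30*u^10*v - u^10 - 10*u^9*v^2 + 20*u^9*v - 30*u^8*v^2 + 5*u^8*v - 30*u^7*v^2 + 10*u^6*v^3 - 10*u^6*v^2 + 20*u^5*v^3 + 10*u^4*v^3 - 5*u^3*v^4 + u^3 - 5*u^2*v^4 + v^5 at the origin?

Hessian at 0 has rank 0.

2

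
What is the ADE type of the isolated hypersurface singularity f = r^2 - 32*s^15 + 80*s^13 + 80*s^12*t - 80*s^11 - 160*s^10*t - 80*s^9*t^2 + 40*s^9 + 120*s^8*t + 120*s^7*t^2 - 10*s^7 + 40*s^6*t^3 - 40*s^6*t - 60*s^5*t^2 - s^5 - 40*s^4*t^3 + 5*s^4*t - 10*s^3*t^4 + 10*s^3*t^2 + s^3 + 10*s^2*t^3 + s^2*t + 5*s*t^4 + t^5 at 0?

The Hessian of f at 0 has rank 1. Corank 2; j^3 = s^2*(s + t) has shape L^2 M (L != M), so D-series; mu = 6 gives D_6.

D_{6}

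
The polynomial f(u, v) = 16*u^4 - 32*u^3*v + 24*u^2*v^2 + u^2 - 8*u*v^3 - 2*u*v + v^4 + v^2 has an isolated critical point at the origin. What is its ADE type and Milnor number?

Type A_{3}, Milnor number mu = 3.

The Hessian of f at 0 has rank 1. Corank 1: A-series; mu = 3 gives A_3.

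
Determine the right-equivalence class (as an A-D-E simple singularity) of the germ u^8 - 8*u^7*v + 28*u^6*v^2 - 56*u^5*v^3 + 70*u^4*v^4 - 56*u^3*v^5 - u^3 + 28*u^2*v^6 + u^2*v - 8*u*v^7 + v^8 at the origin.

The Hessian of f at 0 has rank 0. Corank 2; j^3 = -u^2*(u - v) has shape L^2 M (L != M), so D-series; mu = 9 gives D_9.

D_{9}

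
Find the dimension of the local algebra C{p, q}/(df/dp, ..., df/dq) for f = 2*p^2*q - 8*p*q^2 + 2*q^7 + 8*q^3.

The Hessian of f at 0 has rank 0. Corank 2; j^3 = 2*q*(p - 2*q)^2 has shape L^2 M (L != M), so D-series; mu = 8 gives D_8.

8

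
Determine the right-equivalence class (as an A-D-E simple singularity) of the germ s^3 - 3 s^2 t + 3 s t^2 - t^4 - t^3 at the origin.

E_{6}

The Hessian of f at 0 has rank 0. Corank 2; j^3 = (s - t)^3 is a perfect cube, so E-series; the 4-jet and mu = 6 give E_6.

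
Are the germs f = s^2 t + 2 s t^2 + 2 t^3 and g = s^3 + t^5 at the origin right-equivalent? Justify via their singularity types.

No.

The Hessian of f at 0 is [[0, 0], [0, 0]] with rank 0, so corank 2. A Groebner basis of the Jacobian ideal J(f) in C{s,t} is {t^3, s^2 + 2*t^2, s*t + t^2}; counting standard monomials gives mu = 4. Corank 2; j^3 = t*(s^2 + 2*s*t + 2*t^2) splits into three distinct lines over C (the quadratic factor has nonzero discriminant), so D_4. The Hessian of g at 0 is [[0, 0], [0, 0]] with rank 0, so corank 2. A Groebner basis of the Jacobian ideal J(g) in C{s,t} is {t^4, s^2}; counting standard monomials gives mu = 8. Corank 2; j^3 = s^3 is a perfect cube, so E-series; the 5-jet and mu = 8 give E_8. f is D_4 but g is E_8, hence not right-equivalent.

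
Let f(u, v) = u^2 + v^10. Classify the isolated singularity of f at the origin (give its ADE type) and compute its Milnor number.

The Hessian of f at 0 has rank 1. Corank 1: A-series; mu = 9 gives A_9.

Type A9, Milnor number mu = 9.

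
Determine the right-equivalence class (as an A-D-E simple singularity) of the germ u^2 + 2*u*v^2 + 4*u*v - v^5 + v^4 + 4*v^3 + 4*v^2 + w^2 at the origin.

A_4

The Hessian of f at 0 has rank 2. Corank 1: A-series; mu = 4 gives A_4.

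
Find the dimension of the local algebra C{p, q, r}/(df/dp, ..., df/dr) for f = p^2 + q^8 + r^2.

7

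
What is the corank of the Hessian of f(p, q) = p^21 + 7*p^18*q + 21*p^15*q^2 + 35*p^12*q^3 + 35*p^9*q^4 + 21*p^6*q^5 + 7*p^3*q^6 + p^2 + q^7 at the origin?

The Hessian at 0 is [[2, 0], [0, 0]] of rank 1; hence corank 1.

1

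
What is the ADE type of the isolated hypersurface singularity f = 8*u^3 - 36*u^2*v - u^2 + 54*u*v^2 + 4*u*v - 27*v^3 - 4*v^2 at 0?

A2

The Hessian of f at 0 has rank 1. Corank 1: A-series; mu = 2 gives A_2.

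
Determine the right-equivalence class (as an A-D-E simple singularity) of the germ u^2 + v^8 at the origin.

The Hessian of f at 0 is [[2, 0], [0, 0]] with rank 1, so corank 1. A Groebner basis of the Jacobian ideal J(f) in C{u,v} is {v^7, u}; counting standard monomials gives mu = 7. Corank 1: A-series; mu = 7 gives A_7.

A_7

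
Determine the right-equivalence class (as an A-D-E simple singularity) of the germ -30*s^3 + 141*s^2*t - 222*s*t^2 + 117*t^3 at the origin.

D_{4}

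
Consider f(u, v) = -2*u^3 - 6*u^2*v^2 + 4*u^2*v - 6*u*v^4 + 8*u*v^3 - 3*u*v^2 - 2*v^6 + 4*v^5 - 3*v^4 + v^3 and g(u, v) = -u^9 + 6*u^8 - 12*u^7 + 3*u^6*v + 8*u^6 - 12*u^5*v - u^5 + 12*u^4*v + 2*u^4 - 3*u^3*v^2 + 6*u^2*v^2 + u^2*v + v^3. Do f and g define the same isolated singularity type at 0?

The Hessian of f at 0 is [[0, 0], [0, 0]] with rank 0, so corank 2. A Groebner basis of the Jacobian ideal J(f) in C{u,v} is {v^3, u^2 - 3*v^2/2, u*v - 3*v^2/2}; counting standard monomials gives mu = 4. Corank 2; j^3 = -(u - v)*(2*u^2 - 2*u*v + v^2) splits into three distinct lines over C (the quadratic factor has nonzero discriminant), so D_4. The Hessian of g at 0 is [[0, 0], [0, 0]] with rank 0, so corank 2. A Groebner basis of the Jacobian ideal J(g) in C{u,v} is {v^3, u^2 + 3*v^2, u*v}; counting standard monomials gives mu = 4. Corank 2; j^3 = v*(u^2 + v^2) splits into three distinct lines over C (the quadratic factor has nonzero discriminant), so D_4. Both have type D_4, hence right-equivalent.

Yes.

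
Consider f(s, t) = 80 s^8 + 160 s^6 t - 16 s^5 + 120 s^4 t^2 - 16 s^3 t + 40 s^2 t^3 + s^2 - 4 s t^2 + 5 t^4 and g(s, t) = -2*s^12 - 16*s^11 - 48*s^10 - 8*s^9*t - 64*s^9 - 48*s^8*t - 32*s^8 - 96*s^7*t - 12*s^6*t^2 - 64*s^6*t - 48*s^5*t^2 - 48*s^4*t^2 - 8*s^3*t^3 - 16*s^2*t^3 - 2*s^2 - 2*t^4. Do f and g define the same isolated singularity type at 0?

Yes.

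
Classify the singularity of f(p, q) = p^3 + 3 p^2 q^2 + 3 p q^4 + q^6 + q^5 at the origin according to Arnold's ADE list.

E_8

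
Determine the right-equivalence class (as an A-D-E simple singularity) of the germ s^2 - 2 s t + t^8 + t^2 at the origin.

A7

The Hessian of f at 0 has rank 1. Corank 1: A-series; mu = 7 gives A_7.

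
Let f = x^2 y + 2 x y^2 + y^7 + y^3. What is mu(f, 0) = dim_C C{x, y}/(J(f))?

8

The Hessian of f at 0 has rank 0. Corank 2; j^3 = y*(x + y)^2 has shape L^2 M (L != M), so D-series; mu = 8 gives D_8.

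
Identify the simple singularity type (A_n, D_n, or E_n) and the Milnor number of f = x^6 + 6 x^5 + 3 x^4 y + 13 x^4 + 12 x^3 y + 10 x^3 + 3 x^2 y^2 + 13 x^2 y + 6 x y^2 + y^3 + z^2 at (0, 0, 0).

Type D4, Milnor number mu = 4.

The Hessian of f at 0 has rank 1. Corank 2; j^3 = (2*x + y)*(5*x^2 + 4*x*y + y^2) splits into three distinct lines over C (the quadratic factor has nonzero discriminant), so D_4.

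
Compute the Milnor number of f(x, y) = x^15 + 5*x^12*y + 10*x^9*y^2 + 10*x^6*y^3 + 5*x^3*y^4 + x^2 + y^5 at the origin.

4

The Hessian of f at 0 is [[2, 0], [0, 0]] with rank 1, so corank 1. A Groebner basis of the Jacobian ideal J(f) in C{x,y} is {y^4, x}; counting standard monomials gives mu = 4. Corank 1: A-series; mu = 4 gives A_4.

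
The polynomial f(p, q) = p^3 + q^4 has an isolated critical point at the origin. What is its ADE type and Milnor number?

The Hessian of f at 0 has rank 0. Corank 2; j^3 = p^3 is a perfect cube, so E-series; the 4-jet and mu = 6 give E_6.

Type E6, Milnor number mu = 6.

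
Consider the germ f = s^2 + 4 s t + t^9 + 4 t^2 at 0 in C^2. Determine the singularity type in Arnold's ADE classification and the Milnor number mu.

The Hessian of f at 0 has rank 1. Corank 1: A-series; mu = 8 gives A_8.

Type A_8, Milnor number mu = 8.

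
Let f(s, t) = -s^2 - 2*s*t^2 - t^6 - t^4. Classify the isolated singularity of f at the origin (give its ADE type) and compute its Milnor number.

Type A5, Milnor number mu = 5.

The Hessian of f at 0 has rank 1. Corank 1: A-series; mu = 5 gives A_5.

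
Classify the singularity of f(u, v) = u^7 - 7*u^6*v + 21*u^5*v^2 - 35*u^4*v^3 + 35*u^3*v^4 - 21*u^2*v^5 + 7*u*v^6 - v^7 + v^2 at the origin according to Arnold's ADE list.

A6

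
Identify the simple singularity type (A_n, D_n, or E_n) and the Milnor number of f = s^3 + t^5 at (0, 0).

Type E_8, Milnor number mu = 8.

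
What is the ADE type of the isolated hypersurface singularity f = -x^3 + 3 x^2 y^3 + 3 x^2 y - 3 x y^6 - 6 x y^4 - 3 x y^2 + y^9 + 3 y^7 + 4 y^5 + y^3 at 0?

E_8

The Hessian of f at 0 is [[0, 0], [0, 0]] with rank 0, so corank 2. A Groebner basis of the Jacobian ideal J(f) in C{x,y} is {-x^2/2 + x*y^3 + x*y - y^2/2, y^4, x^3 - 3*x*y^2 + 2*y^3, x^2*y - 2*x*y^2 + y^3}; counting standard monomials gives mu = 8. Corank 2; j^3 = -(x - y)^3 is a perfect cube, so E-series; the 5-jet and mu = 8 give E_8.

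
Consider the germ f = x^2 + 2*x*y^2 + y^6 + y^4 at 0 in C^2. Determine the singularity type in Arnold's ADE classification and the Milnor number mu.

The Hessian of f at 0 has rank 1. Corank 1: A-series; mu = 5 gives A_5.

Type A_{5}, Milnor number mu = 5.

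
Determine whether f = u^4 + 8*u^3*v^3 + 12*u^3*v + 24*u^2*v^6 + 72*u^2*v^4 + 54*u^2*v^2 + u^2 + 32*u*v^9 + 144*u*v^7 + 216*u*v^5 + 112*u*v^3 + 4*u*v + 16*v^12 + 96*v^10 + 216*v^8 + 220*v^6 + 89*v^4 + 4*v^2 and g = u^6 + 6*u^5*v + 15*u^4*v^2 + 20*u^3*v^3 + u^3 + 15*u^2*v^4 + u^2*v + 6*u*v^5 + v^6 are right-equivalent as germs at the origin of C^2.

No.

The Hessian of f at 0 is [[2, 4], [4, 8]] with rank 1, so corank 1. A Groebner basis of the Jacobian ideal J(f) in C{u,v} is {v^3, u + 2*v}; counting standard monomials gives mu = 3. Corank 1: A-series; mu = 3 gives A_3. The Hessian of g at 0 is [[0, 0], [0, 0]] with rank 0, so corank 2. A Groebner basis of the Jacobian ideal J(g) in C{u,v} is {-u*v/6 + v^5, u*v^2, u^2 + u*v}; counting standard monomials gives mu = 7. Corank 2; j^3 = u^2*(u + v) has shape L^2 M (L != M), so D-series; mu = 7 gives D_7. f is A_3 but g is D_7, hence not right-equivalent.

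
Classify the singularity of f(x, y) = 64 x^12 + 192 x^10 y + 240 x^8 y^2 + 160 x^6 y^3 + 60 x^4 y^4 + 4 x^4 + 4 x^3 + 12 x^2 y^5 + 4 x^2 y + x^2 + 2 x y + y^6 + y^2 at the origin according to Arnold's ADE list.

A_5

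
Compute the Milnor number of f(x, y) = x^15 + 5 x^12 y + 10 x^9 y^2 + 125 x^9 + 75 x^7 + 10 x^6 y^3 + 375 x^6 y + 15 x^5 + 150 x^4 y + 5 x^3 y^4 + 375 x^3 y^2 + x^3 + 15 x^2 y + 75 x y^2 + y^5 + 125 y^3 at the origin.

8

The Hessian of f at 0 is [[0, 0], [0, 0]] with rank 0, so corank 2. A Groebner basis of the Jacobian ideal J(f) in C{x,y} is {-x^2/1250 + x*y^3 - x*y/125 - y^2/50, y^4, x^3 - 75*x*y^2 - 250*y^3, x^2*y + 10*x*y^2 + 25*y^3}; counting standard monomials gives mu = 8. Corank 2; j^3 = (x + 5*y)^3 is a perfect cube, so E-series; the 5-jet and mu = 8 give E_8.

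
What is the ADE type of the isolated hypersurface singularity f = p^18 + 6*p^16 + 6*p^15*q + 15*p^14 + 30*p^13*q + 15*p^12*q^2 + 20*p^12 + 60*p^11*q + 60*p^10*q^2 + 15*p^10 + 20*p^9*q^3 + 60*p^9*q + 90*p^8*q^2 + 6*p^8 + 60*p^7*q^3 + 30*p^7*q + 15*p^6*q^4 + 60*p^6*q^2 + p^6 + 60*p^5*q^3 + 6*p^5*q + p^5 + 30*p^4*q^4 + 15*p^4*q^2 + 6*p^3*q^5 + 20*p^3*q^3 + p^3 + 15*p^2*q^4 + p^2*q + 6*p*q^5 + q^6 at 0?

The Hessian of f at 0 is [[0, 0], [0, 0]] with rank 0, so corank 2. A Groebner basis of the Jacobian ideal J(f) in C{p,q} is {-p*q/6 + q^5, p*q^2, p^2 + p*q}; counting standard monomials gives mu = 7. Corank 2; j^3 = p^2*(p + q) has shape L^2 M (L != M), so D-series; mu = 7 gives D_7.

D_{7}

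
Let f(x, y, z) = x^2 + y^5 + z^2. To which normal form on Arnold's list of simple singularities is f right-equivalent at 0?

A4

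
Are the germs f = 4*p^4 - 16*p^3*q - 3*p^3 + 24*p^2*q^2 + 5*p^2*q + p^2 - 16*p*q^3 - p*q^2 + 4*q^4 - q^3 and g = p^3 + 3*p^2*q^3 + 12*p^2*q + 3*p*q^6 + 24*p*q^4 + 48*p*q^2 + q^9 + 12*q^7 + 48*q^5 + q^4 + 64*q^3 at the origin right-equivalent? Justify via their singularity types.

No.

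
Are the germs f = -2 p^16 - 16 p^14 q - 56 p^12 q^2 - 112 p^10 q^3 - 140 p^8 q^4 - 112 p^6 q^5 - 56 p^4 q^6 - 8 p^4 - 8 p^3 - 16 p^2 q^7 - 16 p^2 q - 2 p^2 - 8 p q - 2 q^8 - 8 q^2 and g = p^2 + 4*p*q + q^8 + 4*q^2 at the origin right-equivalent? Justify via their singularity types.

Yes.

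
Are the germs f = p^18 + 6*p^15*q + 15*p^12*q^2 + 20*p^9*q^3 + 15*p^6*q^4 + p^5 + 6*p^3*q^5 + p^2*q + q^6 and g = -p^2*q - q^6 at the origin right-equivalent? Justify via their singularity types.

Yes.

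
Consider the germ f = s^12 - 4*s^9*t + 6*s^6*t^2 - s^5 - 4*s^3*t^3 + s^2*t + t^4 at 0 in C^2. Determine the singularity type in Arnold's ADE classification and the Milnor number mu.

Type D_{5}, Milnor number mu = 5.

The Hessian of f at 0 has rank 0. Corank 2; j^3 = s^2*t has shape L^2 M (L != M), so D-series; mu = 5 gives D_5.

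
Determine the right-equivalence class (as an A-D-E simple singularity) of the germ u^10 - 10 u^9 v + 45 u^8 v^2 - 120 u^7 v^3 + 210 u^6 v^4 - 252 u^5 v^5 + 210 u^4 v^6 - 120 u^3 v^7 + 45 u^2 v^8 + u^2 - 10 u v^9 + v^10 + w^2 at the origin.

A_9

The Hessian of f at 0 has rank 2. Corank 1: A-series; mu = 9 gives A_9.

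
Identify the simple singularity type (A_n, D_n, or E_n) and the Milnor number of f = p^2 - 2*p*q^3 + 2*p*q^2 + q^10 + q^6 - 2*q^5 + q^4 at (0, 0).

The Hessian of f at 0 is [[2, 0], [0, 0]] with rank 1, so corank 1. A Groebner basis of the Jacobian ideal J(f) in C{p,q} is {p^4 + p^3/3 - p^2*q - 5*p^2/3 - 7*p*q^2/3 - 2*p*q/3 - 2*p/3 - 2*q^2/3, p^3*q + p^3 - 2*p^2*q - 3*p^2 - 4*p*q^2 - p*q - p - q^2, p^3/3 + p^2*q^2 + p^2*q + 4*p^2/3 + 5*p*q^2/3 + p*q/3 + p/3 + q^2/3, -p + q^3 - q^2}; counting standard monomials gives mu = 9. Corank 1: A-series; mu = 9 gives A_9.

Type A9, Milnor number mu = 9.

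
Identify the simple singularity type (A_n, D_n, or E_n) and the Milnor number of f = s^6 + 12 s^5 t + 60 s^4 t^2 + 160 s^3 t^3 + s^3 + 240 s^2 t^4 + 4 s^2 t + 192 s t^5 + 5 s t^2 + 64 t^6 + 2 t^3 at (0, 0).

Type D_{7}, Milnor number mu = 7.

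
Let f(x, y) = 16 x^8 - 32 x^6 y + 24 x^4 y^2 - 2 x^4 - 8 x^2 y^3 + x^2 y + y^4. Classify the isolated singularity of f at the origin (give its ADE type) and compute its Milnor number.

The Hessian of f at 0 is [[0, 0], [0, 0]] with rank 0, so corank 2. A Groebner basis of the Jacobian ideal J(f) in C{x,y} is {x^3, x^2/4 + y^3, x*y}; counting standard monomials gives mu = 5. Corank 2; j^3 = x^2*y has shape L^2 M (L != M), so D-series; mu = 5 gives D_5.

Type D_{5}, Milnor number mu = 5.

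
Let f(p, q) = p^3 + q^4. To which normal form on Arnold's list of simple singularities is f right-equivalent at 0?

The Hessian of f at 0 has rank 0. Corank 2; j^3 = p^3 is a perfect cube, so E-series; the 4-jet and mu = 6 give E_6.

E_6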